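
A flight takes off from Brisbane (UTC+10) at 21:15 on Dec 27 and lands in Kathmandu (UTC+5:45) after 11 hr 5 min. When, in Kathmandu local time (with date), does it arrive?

04:05 on Dec 28

Convert departure to UTC: 21:15 − 10:00 = 11:15 UTC on Dec 27.
Add 11 hours 5 minutes travel time → 22:20 UTC.
Kathmandu is UTC+5:45, so local arrival = 22:20 + 5:45 = 04:05 on Dec 28.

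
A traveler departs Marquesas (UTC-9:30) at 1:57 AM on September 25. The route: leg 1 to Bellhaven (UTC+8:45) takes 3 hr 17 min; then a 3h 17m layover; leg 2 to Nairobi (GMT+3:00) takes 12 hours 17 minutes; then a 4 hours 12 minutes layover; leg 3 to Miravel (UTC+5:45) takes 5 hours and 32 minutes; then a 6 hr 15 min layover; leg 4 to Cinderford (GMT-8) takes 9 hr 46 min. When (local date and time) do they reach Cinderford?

Convert departure to UTC: 1:57 AM + 9:30 = 11:27 AM UTC on Sep 25.
Add 3 hours and 17 minutes leg 1 → 2:44 PM UTC.
Add 3 hours and 17 minutes layover in Bellhaven → 6:01 PM UTC.
Add 12 hours and 17 minutes leg 2 → 6:18 AM UTC (Sep 26).
Add 4 hours 12 minutes layover in Nairobi → 10:30 AM UTC.
Add 5 hours and 32 minutes leg 3 → 4:02 PM UTC.
Add 6 hours and 15 minutes layover in Miravel → 10:17 PM UTC.
Add 9 hours and 46 minutes leg 4 → 8:03 AM UTC (Sep 27).
Cinderford is UTC−8:00, so local arrival = 8:03 AM − 8:00 = 12:03 AM on Sep 27.

12:03 AM on September 27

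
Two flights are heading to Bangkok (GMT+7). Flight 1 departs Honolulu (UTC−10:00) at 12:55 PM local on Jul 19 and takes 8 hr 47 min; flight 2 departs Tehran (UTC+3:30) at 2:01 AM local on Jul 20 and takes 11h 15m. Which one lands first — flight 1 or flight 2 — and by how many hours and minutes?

the first, by 2 hours 4 minutes

Flight 1 in UTC: 12:55 PM + 10:00 = 10:55 PM on Jul 19.
+8 hours and 47 minutes → arrive 7:42 AM UTC on Jul 20.
Flight 2 in UTC: 2:01 AM − 3:30 = 10:31 PM on Jul 19.
+11 hours and 15 minutes → arrive 9:46 AM UTC on Jul 20.
Flight 1 lands earlier by 2 hours 4 minutes.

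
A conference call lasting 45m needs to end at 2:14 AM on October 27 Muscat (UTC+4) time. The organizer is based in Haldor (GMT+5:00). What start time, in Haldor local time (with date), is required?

Target end time in UTC: 2:14 AM − 4:00 = 10:14 PM on Oct 26.
Subtract 45 minutes → start 9:29 PM UTC on Oct 26.
Haldor is UTC+5:00: 9:29 PM + 5:00 = 2:29 AM on Oct 27.

2:29 AM on October 27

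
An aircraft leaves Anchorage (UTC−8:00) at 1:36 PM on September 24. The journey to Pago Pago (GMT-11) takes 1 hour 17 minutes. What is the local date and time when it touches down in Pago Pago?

11:53 AM on Sep 24

Pago Pago is 3:00 behind Anchorage.
After 1 hour 17 minutes it is 2:53 PM in Anchorage.
Shift by the zone difference: 2:53 PM − 3:00 = 11:53 AM on Sep 24 in Pago Pago.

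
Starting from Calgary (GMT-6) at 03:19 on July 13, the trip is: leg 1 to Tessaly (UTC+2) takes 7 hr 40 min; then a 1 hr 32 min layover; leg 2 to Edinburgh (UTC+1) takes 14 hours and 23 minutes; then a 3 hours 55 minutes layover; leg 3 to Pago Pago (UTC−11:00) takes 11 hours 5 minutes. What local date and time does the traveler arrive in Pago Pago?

Convert departure to UTC: 03:19 + 6:00 = 09:19 UTC on Jul 13.
Add 7 hours and 40 minutes leg 1 → 16:59 UTC.
Add 1 hour and 32 minutes layover in Tessaly → 18:31 UTC.
Add 14 hours and 23 minutes leg 2 → 08:54 UTC (Jul 14).
Add 3 hours 55 minutes layover in Edinburgh → 12:49 UTC.
Add 11 hours 5 minutes leg 3 → 23:54 UTC.
Pago Pago is UTC−11:00, so local arrival = 23:54 − 11:00 = 12:54 on Jul 14.

12:54 on July 14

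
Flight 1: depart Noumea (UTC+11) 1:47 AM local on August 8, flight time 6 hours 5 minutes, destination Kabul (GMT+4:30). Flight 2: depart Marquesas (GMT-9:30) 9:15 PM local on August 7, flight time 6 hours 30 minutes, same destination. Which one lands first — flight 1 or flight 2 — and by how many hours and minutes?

Flight 1 in UTC: 1:47 AM − 11:00 = 2:47 PM on Aug 7.
+6 hours 5 minutes → arrive 8:52 PM UTC on Aug 7.
Flight 2 in UTC: 9:15 PM + 9:30 = 6:45 AM on Aug 8.
+6 hours and 30 minutes → arrive 1:15 PM UTC on Aug 8.
Flight 1 lands earlier by 16 hours 23 minutes.

the first, by 16 hours 23 minutes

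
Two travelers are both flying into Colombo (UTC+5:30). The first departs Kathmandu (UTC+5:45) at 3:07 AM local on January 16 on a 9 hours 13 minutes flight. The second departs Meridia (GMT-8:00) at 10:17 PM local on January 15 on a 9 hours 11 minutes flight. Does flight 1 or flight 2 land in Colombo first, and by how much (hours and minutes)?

the first, by 8 hours 53 minutes

Flight 1 in UTC: 3:07 AM − 5:45 = 9:22 PM on Jan 15.
+9 hours and 13 minutes → arrive 6:35 AM UTC on Jan 16.
Flight 2 in UTC: 10:17 PM + 8:00 = 6:17 AM on Jan 16.
+9 hours 11 minutes → arrive 3:28 PM UTC on Jan 16.
Flight 1 lands earlier by 8 hours 53 minutes.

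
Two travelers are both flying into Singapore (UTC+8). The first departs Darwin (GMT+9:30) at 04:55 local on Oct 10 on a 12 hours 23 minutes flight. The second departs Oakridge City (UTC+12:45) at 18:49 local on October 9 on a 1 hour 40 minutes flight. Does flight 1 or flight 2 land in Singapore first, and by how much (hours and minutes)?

Flight 1 in UTC: 04:55 − 9:30 = 19:25 on Oct 9.
+12 hours and 23 minutes → arrive 07:48 UTC on Oct 10.
Flight 2 in UTC: 18:49 − 12:45 = 06:04 on Oct 9.
+1 hour 40 minutes → arrive 07:44 UTC on Oct 9.
Flight 2 lands earlier by 24 hours 4 minutes.

the second, by 24 hours 4 minutes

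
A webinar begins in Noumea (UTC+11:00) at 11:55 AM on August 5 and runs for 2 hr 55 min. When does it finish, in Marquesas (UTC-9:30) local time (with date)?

6:20 PM on August 4

Convert start to UTC: 11:55 AM − 11:00 = 12:55 AM UTC on Aug 5.
Add 2 hours and 55 minutes duration → 3:50 AM UTC.
Marquesas is UTC−9:30, so local end time = 3:50 AM − 9:30 = 6:20 PM on Aug 4.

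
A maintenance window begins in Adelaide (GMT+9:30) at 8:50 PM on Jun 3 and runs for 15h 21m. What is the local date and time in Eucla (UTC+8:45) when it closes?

Eucla is 0:45 behind Adelaide.
After 15 hours 21 minutes it is 12:11 PM (Jun 4) in Adelaide.
Shift by the zone difference: 12:11 PM − 0:45 = 11:26 AM on Jun 4 in Eucla.

11:26 AM on June 4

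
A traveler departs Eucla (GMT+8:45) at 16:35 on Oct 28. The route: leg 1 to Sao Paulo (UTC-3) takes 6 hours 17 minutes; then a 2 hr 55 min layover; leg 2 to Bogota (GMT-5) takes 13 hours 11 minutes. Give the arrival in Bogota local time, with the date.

01:13 on October 29

Convert departure to UTC: 16:35 − 8:45 = 07:50 UTC on Oct 28.
Add 6 hours 17 minutes leg 1 → 14:07 UTC.
Add 2 hours and 55 minutes layover in Sao Paulo → 17:02 UTC.
Add 13 hours 11 minutes leg 2 → 06:13 UTC (Oct 29).
Bogota is UTC−5:00, so local arrival = 06:13 − 5:00 = 01:13 on Oct 29.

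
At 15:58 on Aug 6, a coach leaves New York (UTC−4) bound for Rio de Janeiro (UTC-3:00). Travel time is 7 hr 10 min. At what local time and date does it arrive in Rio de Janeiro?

Convert departure to UTC: 15:58 + 4:00 = 19:58 UTC on Aug 6.
Add 7 hours and 10 minutes travel time → 03:08 UTC (Aug 7).
Rio de Janeiro is UTC−3:00, so local arrival = 03:08 − 3:00 = 00:08 on Aug 7.

00:08 on August 7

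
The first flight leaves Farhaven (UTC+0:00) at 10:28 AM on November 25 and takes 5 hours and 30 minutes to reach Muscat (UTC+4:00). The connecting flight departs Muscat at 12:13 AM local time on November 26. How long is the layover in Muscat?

4 hours 15 minutes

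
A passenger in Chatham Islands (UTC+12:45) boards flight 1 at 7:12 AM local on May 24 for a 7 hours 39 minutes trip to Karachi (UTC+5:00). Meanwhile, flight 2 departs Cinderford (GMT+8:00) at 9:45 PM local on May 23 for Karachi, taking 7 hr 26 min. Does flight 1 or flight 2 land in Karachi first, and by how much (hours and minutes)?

the second, by 4 hours 55 minutes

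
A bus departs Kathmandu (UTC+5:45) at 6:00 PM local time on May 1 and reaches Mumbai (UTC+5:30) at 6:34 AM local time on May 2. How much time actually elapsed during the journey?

Departure in UTC: 6:00 PM − 5:45 = 12:15 PM on May 1.
Arrival in UTC: 6:34 AM − 5:30 = 1:04 AM on May 2.
Elapsed = 1:04 AM − 12:15 PM (+1 day) = 12 hours 49 minutes.

12 hours 49 minutes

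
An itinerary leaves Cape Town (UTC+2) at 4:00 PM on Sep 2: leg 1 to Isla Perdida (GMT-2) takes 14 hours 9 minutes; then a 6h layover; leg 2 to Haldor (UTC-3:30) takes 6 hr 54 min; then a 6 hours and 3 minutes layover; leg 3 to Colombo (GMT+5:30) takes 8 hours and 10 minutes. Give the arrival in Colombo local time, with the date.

12:46 PM on September 4

Convert departure to UTC: 4:00 PM − 2:00 = 2:00 PM UTC on Sep 2.
Add 14 hours and 9 minutes leg 1 → 4:09 AM UTC (Sep 3).
Add 6 hours layover in Isla Perdida → 10:09 AM UTC.
Add 6 hours and 54 minutes leg 2 → 5:03 PM UTC.
Add 6 hours 3 minutes layover in Haldor → 11:06 PM UTC.
Add 8 hours 10 minutes leg 3 → 7:16 AM UTC (Sep 4).
Colombo is UTC+5:30, so local arrival = 7:16 AM + 5:30 = 12:46 PM on Sep 4.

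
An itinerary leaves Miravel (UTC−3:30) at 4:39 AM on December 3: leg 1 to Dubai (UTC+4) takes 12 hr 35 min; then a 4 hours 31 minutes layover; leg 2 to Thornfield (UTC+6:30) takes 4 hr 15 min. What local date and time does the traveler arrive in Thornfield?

12:00 PM on December 4

Convert departure to UTC: 4:39 AM + 3:30 = 8:09 AM UTC on Dec 3.
Add 12 hours and 35 minutes leg 1 → 8:44 PM UTC.
Add 4 hours 31 minutes layover in Dubai → 1:15 AM UTC (Dec 4).
Add 4 hours 15 minutes leg 2 → 5:30 AM UTC.
Thornfield is UTC+6:30, so local arrival = 5:30 AM + 6:30 = 12:00 PM on Dec 4.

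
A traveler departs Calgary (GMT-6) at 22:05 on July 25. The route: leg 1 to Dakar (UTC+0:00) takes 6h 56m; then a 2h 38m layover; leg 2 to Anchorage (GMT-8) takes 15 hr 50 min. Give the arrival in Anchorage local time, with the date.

21:29 on July 26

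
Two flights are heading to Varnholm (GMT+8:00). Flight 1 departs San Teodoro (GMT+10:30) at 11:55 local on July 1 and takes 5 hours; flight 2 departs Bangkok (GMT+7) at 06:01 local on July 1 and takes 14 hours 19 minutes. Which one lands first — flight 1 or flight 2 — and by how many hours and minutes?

the first, by 6 hours 55 minutes

Flight 1 in UTC: 11:55 − 10:30 = 01:25 on Jul 1.
+5 hours → arrive 06:25 UTC on Jul 1.
Flight 2 in UTC: 06:01 − 7:00 = 23:01 on Jun 30.
+14 hours 19 minutes → arrive 13:20 UTC on Jul 1.
Flight 1 lands earlier by 6 hours 55 minutes.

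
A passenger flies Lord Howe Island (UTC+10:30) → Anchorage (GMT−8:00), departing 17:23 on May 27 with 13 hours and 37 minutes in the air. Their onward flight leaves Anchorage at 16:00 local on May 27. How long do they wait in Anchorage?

Convert departure to UTC: 17:23 − 10:30 = 06:53 UTC on May 27.
Add 13 hours 37 minutes flight time → 20:30 UTC.
Anchorage is UTC−8:00, so local arrival = 20:30 − 8:00 = 12:30 on May 27.
Layover = 16:00 − 12:30 = 3 hours 30 minutes.

3 hours 30 minutes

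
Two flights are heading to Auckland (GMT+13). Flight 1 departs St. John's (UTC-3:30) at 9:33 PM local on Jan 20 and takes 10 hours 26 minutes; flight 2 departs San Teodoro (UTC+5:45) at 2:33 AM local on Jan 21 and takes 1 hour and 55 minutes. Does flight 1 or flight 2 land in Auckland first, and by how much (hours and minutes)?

Flight 1 in UTC: 9:33 PM + 3:30 = 1:03 AM on Jan 21.
+10 hours 26 minutes → arrive 11:29 AM UTC on Jan 21.
Flight 2 in UTC: 2:33 AM − 5:45 = 8:48 PM on Jan 20.
+1 hour 55 minutes → arrive 10:43 PM UTC on Jan 20.
Flight 2 lands earlier by 12 hours 46 minutes.

the second, by 12 hours 46 minutes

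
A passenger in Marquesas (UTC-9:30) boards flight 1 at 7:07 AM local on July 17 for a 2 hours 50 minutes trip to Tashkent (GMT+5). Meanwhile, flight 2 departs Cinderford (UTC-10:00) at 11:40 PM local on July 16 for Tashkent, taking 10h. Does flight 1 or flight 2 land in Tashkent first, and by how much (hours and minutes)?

the first, by 13 minutes

Flight 1 in UTC: 7:07 AM + 9:30 = 4:37 PM on Jul 17.
+2 hours and 50 minutes → arrive 7:27 PM UTC on Jul 17.
Flight 2 in UTC: 11:40 PM + 10:00 = 9:40 AM on Jul 17.
+10 hours → arrive 7:40 PM UTC on Jul 17.
Flight 1 lands earlier by 13 minutes.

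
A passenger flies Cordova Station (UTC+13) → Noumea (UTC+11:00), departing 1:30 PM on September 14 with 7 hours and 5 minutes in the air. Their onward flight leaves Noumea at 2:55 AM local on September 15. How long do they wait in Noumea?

8 hours 20 minutes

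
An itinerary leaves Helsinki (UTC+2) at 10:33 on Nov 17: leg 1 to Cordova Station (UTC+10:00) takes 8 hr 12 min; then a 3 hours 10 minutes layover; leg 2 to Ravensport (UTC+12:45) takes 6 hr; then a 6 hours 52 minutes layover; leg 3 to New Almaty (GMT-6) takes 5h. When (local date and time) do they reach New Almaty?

Convert departure to UTC: 10:33 − 2:00 = 08:33 UTC on Nov 17.
Add 8 hours and 12 minutes leg 1 → 16:45 UTC.
Add 3 hours 10 minutes layover in Cordova Station → 19:55 UTC.
Add 6 hours leg 2 → 01:55 UTC (Nov 18).
Add 6 hours and 52 minutes layover in Ravensport → 08:47 UTC.
Add 5 hours leg 3 → 13:47 UTC.
New Almaty is UTC−6:00, so local arrival = 13:47 − 6:00 = 07:47 on Nov 18.

07:47 on Nov 18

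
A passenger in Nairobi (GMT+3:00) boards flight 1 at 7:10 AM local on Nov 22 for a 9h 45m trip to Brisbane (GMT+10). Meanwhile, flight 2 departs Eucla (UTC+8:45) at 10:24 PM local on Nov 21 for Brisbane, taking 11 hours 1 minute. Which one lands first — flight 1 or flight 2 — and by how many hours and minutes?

the second, by 13 hours 15 minutes

Flight 1 in UTC: 7:10 AM − 3:00 = 4:10 AM on Nov 22.
+9 hours and 45 minutes → arrive 1:55 PM UTC on Nov 22.
Flight 2 in UTC: 10:24 PM − 8:45 = 1:39 PM on Nov 21.
+11 hours 1 minute → arrive 12:40 AM UTC on Nov 22.
Flight 2 lands earlier by 13 hours 15 minutes.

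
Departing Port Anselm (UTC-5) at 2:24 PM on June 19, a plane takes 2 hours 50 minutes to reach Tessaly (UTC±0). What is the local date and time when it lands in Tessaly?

10:14 PM on June 19

Convert departure to UTC: 2:24 PM + 5:00 = 7:24 PM UTC on Jun 19.
Add 2 hours 50 minutes travel time → 10:14 PM UTC.
Tessaly is UTC+0, so local arrival is the same: 10:14 PM on Jun 19.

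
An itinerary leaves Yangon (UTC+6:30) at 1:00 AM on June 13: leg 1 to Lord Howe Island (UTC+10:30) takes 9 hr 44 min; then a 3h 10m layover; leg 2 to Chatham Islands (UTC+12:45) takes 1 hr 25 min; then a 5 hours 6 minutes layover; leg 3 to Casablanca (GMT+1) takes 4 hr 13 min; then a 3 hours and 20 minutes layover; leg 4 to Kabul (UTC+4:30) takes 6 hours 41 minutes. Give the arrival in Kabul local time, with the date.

8:39 AM on Jun 14

Convert departure to UTC: 1:00 AM − 6:30 = 6:30 PM UTC on Jun 12.
Add 9 hours and 44 minutes leg 1 → 4:14 AM UTC (Jun 13).
Add 3 hours and 10 minutes layover in Lord Howe Island → 7:24 AM UTC.
Add 1 hour and 25 minutes leg 2 → 8:49 AM UTC.
Add 5 hours 6 minutes layover in Chatham Islands → 1:55 PM UTC.
Add 4 hours 13 minutes leg 3 → 6:08 PM UTC.
Add 3 hours and 20 minutes layover in Casablanca → 9:28 PM UTC.
Add 6 hours and 41 minutes leg 4 → 4:09 AM UTC (Jun 14).
Kabul is UTC+4:30, so local arrival = 4:09 AM + 4:30 = 8:39 AM on Jun 14.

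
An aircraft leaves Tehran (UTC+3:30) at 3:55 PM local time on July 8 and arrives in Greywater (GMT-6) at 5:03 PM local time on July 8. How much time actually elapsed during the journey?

Departure in UTC: 3:55 PM − 3:30 = 12:25 PM on Jul 8.
Arrival in UTC: 5:03 PM + 6:00 = 11:03 PM on Jul 8.
Elapsed = 11:03 PM − 12:25 PM = 10 hours 38 minutes.

10 hours 38 minutes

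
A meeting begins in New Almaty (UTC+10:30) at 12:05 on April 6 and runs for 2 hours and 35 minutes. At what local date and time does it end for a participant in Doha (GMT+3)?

Convert start to UTC: 12:05 − 10:30 = 01:35 UTC on Apr 6.
Add 2 hours 35 minutes duration → 04:10 UTC.
Doha is UTC+3:00, so local end time = 04:10 + 3:00 = 07:10 on Apr 6.

07:10 on April 6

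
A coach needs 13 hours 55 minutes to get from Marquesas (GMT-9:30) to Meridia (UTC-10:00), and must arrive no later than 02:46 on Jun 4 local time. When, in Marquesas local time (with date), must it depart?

13:21 on June 3

Target arrival in UTC: 02:46 + 10:00 = 12:46 on Jun 4.
Subtract 13 hours and 55 minutes → departure 22:51 UTC on Jun 3.
Marquesas is UTC−9:30: 22:51 − 9:30 = 13:21 on Jun 3.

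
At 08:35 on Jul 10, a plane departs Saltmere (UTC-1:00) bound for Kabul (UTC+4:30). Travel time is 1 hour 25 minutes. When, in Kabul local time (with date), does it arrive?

15:30 on Jul 10

Convert departure to UTC: 08:35 + 1:00 = 09:35 UTC on Jul 10.
Add 1 hour and 25 minutes travel time → 11:00 UTC.
Kabul is UTC+4:30, so local arrival = 11:00 + 4:30 = 15:30 on Jul 10.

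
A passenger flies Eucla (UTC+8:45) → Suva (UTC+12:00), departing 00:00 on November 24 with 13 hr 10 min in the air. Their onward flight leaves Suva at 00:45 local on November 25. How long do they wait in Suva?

8 hours 20 minutes

Convert departure to UTC: 00:00 − 8:45 = 15:15 UTC on Nov 23.
Add 13 hours 10 minutes flight time → 04:25 UTC (Nov 24).
Suva is UTC+12:00, so local arrival = 04:25 + 12:00 = 16:25 on Nov 24.
Layover = 00:45 − 16:25 (+1 day) = 8 hours 20 minutes.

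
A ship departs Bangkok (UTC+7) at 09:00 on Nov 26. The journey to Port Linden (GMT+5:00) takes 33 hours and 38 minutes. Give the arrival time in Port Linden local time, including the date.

Port Linden is 2:00 behind Bangkok.
After 33 hours and 38 minutes it is 18:38 (Nov 27) in Bangkok.
Shift by the zone difference: 18:38 − 2:00 = 16:38 on Nov 27 in Port Linden.

16:38 on November 27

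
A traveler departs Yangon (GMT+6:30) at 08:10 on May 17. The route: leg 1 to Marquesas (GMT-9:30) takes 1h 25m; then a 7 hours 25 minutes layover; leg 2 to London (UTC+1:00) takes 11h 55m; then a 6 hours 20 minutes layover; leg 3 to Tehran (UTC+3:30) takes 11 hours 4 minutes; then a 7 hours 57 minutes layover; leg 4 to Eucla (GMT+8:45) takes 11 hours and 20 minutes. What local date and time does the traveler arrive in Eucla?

19:51 on May 19

Convert departure to UTC: 08:10 − 6:30 = 01:40 UTC on May 17.
Add 1 hour 25 minutes leg 1 → 03:05 UTC.
Add 7 hours 25 minutes layover in Marquesas → 10:30 UTC.
Add 11 hours and 55 minutes leg 2 → 22:25 UTC.
Add 6 hours 20 minutes layover in London → 04:45 UTC (May 18).
Add 11 hours 4 minutes leg 3 → 15:49 UTC.
Add 7 hours 57 minutes layover in Tehran → 23:46 UTC.
Add 11 hours and 20 minutes leg 4 → 11:06 UTC (May 19).
Eucla is UTC+8:45, so local arrival = 11:06 + 8:45 = 19:51 on May 19.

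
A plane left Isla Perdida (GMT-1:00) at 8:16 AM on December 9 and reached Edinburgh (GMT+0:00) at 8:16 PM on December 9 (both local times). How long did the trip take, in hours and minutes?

Departure in UTC: 8:16 AM + 1:00 = 9:16 AM on Dec 9.
Arrival is already UTC: 8:16 PM on Dec 9.
Elapsed = 8:16 PM − 9:16 AM = 11 hours.

11 hours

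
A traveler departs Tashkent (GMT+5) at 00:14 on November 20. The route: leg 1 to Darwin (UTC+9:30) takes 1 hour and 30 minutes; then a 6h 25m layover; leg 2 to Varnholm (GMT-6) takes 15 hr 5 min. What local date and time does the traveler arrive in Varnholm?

12:14 on November 20

Convert departure to UTC: 00:14 − 5:00 = 19:14 UTC on Nov 19.
Add 1 hour and 30 minutes leg 1 → 20:44 UTC.
Add 6 hours and 25 minutes layover in Darwin → 03:09 UTC (Nov 20).
Add 15 hours and 5 minutes leg 2 → 18:14 UTC.
Varnholm is UTC−6:00, so local arrival = 18:14 − 6:00 = 12:14 on Nov 20.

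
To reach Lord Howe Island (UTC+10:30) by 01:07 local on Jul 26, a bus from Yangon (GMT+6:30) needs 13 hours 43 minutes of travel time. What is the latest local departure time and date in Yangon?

07:24 on July 25

Target arrival in UTC: 01:07 − 10:30 = 14:37 on Jul 25.
Subtract 13 hours 43 minutes → departure 00:54 UTC on Jul 25.
Yangon is UTC+6:30: 00:54 + 6:30 = 07:24 on Jul 25.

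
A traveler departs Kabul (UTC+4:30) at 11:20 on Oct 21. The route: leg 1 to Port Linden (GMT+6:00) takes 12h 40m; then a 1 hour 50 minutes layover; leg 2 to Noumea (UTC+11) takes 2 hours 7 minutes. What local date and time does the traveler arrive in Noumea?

10:27 on October 22

Convert departure to UTC: 11:20 − 4:30 = 06:50 UTC on Oct 21.
Add 12 hours and 40 minutes leg 1 → 19:30 UTC.
Add 1 hour 50 minutes layover in Port Linden → 21:20 UTC.
Add 2 hours 7 minutes leg 2 → 23:27 UTC.
Noumea is UTC+11:00, so local arrival = 23:27 + 11:00 = 10:27 on Oct 22.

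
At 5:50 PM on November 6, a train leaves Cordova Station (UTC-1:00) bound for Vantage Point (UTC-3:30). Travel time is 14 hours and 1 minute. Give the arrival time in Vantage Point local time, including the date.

5:21 AM on November 7

Convert departure to UTC: 5:50 PM + 1:00 = 6:50 PM UTC on Nov 6.
Add 14 hours and 1 minute travel time → 8:51 AM UTC (Nov 7).
Vantage Point is UTC−3:30, so local arrival = 8:51 AM − 3:30 = 5:21 AM on Nov 7.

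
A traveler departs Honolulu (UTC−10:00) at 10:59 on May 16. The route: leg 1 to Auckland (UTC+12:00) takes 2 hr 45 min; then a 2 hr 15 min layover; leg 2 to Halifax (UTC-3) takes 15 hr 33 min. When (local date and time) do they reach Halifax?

14:32 on May 17

Convert departure to UTC: 10:59 + 10:00 = 20:59 UTC on May 16.
Add 2 hours and 45 minutes leg 1 → 23:44 UTC.
Add 2 hours and 15 minutes layover in Auckland → 01:59 UTC (May 17).
Add 15 hours and 33 minutes leg 2 → 17:32 UTC.
Halifax is UTC−3:00, so local arrival = 17:32 − 3:00 = 14:32 on May 17.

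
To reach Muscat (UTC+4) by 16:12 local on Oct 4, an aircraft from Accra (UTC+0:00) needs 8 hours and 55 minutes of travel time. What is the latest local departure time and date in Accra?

03:17 on Oct 4

Target arrival in UTC: 16:12 − 4:00 = 12:12 on Oct 4.
Subtract 8 hours 55 minutes → departure 03:17 UTC on Oct 4.
Accra is UTC+0, so departure is 03:17 on Oct 4.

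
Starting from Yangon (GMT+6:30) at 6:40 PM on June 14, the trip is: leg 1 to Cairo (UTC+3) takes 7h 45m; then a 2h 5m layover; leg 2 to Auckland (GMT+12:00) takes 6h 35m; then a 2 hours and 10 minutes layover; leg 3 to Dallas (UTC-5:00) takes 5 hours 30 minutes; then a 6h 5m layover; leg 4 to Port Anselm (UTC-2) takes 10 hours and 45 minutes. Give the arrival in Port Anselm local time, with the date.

Convert departure to UTC: 6:40 PM − 6:30 = 12:10 PM UTC on Jun 14.
Add 7 hours 45 minutes leg 1 → 7:55 PM UTC.
Add 2 hours 5 minutes layover in Cairo → 10:00 PM UTC.
Add 6 hours and 35 minutes leg 2 → 4:35 AM UTC (Jun 15).
Add 2 hours 10 minutes layover in Auckland → 6:45 AM UTC.
Add 5 hours 30 minutes leg 3 → 12:15 PM UTC.
Add 6 hours 5 minutes layover in Dallas → 6:20 PM UTC.
Add 10 hours and 45 minutes leg 4 → 5:05 AM UTC (Jun 16).
Port Anselm is UTC−2:00, so local arrival = 5:05 AM − 2:00 = 3:05 AM on Jun 16.

3:05 AM on Jun 16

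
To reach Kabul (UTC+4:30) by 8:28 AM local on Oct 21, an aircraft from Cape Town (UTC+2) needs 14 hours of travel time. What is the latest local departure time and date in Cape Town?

3:58 PM on October 20

Target arrival in UTC: 8:28 AM − 4:30 = 3:58 AM on Oct 21.
Subtract 14 hours → departure 1:58 PM UTC on Oct 20.
Cape Town is UTC+2:00: 1:58 PM + 2:00 = 3:58 PM on Oct 20.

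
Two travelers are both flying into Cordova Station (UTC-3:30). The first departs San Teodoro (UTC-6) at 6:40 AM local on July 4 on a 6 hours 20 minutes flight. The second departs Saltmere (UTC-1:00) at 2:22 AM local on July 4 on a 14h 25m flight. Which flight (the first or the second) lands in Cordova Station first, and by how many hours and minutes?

Flight 1 in UTC: 6:40 AM + 6:00 = 12:40 PM on Jul 4.
+6 hours 20 minutes → arrive 7:00 PM UTC on Jul 4.
Flight 2 in UTC: 2:22 AM + 1:00 = 3:22 AM on Jul 4.
+14 hours 25 minutes → arrive 5:47 PM UTC on Jul 4.
Flight 2 lands earlier by 1 hour 13 minutes.

the second, by 1 hour 13 minutes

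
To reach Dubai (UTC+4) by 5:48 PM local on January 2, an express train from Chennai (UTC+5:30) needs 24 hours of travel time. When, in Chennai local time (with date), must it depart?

Target arrival in UTC: 5:48 PM − 4:00 = 1:48 PM on Jan 2.
Subtract 24 hours → departure 1:48 PM UTC on Jan 1.
Chennai is UTC+5:30: 1:48 PM + 5:30 = 7:18 PM on Jan 1.

7:18 PM on January 1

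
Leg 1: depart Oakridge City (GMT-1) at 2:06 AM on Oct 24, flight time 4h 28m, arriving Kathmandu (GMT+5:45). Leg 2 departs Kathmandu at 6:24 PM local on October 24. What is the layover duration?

5 hours 5 minutes

Convert departure to UTC: 2:06 AM + 1:00 = 3:06 AM UTC on Oct 24.
Add 4 hours 28 minutes flight time → 7:34 AM UTC.
Kathmandu is UTC+5:45, so local arrival = 7:34 AM + 5:45 = 1:19 PM on Oct 24.
Layover = 6:24 PM − 1:19 PM = 5 hours 5 minutes.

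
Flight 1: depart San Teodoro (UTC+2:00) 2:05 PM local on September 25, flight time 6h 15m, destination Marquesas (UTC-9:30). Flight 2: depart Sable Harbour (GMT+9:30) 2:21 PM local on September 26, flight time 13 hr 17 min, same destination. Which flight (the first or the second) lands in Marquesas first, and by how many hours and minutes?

Flight 1 in UTC: 2:05 PM − 2:00 = 12:05 PM on Sep 25.
+6 hours and 15 minutes → arrive 6:20 PM UTC on Sep 25.
Flight 2 in UTC: 2:21 PM − 9:30 = 4:51 AM on Sep 26.
+13 hours and 17 minutes → arrive 6:08 PM UTC on Sep 26.
Flight 1 lands earlier by 23 hours 48 minutes.

the first, by 23 hours 48 minutes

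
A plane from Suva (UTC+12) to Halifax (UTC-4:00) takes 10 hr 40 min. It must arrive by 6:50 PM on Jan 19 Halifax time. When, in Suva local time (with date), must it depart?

Target arrival in UTC: 6:50 PM + 4:00 = 10:50 PM on Jan 19.
Subtract 10 hours and 40 minutes → departure 12:10 PM UTC on Jan 19.
Suva is UTC+12:00: 12:10 PM + 12:00 = 12:10 AM on Jan 20.

12:10 AM on January 20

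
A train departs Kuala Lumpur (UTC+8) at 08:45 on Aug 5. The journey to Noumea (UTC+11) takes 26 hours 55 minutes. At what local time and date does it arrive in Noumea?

14:40 on Aug 6

Convert departure to UTC: 08:45 − 8:00 = 00:45 UTC on Aug 5.
Add 26 hours and 55 minutes travel time → 03:40 UTC (Aug 6).
Noumea is UTC+11:00, so local arrival = 03:40 + 11:00 = 14:40 on Aug 6.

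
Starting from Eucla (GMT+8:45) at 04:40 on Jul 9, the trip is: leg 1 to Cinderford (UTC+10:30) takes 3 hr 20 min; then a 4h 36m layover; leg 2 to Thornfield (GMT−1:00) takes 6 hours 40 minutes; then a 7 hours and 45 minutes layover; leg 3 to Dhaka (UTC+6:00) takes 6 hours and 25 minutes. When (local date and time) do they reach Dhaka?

Convert departure to UTC: 04:40 − 8:45 = 19:55 UTC on Jul 8.
Add 3 hours 20 minutes leg 1 → 23:15 UTC.
Add 4 hours and 36 minutes layover in Cinderford → 03:51 UTC (Jul 9).
Add 6 hours and 40 minutes leg 2 → 10:31 UTC.
Add 7 hours 45 minutes layover in Thornfield → 18:16 UTC.
Add 6 hours 25 minutes leg 3 → 00:41 UTC (Jul 10).
Dhaka is UTC+6:00, so local arrival = 00:41 + 6:00 = 06:41 on Jul 10.

06:41 on Jul 10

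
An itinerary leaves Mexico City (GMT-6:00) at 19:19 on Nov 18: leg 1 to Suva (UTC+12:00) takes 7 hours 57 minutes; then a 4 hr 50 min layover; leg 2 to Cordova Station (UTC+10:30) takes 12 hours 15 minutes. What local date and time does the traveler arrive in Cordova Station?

12:51 on November 20

Convert departure to UTC: 19:19 + 6:00 = 01:19 UTC on Nov 19.
Add 7 hours 57 minutes leg 1 → 09:16 UTC.
Add 4 hours and 50 minutes layover in Suva → 14:06 UTC.
Add 12 hours 15 minutes leg 2 → 02:21 UTC (Nov 20).
Cordova Station is UTC+10:30, so local arrival = 02:21 + 10:30 = 12:51 on Nov 20.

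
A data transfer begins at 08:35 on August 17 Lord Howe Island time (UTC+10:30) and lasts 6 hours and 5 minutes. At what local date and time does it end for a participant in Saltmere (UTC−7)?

Saltmere is 17:30 behind Lord Howe Island.
After 6 hours and 5 minutes it is 14:40 in Lord Howe Island.
Shift by the zone difference: 14:40 − 17:30 = 21:10 on Aug 16 in Saltmere.

21:10 on August 16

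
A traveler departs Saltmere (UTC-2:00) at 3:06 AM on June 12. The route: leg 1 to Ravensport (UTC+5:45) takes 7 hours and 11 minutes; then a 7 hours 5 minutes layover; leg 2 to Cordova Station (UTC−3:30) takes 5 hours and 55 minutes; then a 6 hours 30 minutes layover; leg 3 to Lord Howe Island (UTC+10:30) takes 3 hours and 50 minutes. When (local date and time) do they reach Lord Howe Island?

Convert departure to UTC: 3:06 AM + 2:00 = 5:06 AM UTC on Jun 12.
Add 7 hours and 11 minutes leg 1 → 12:17 PM UTC.
Add 7 hours and 5 minutes layover in Ravensport → 7:22 PM UTC.
Add 5 hours and 55 minutes leg 2 → 1:17 AM UTC (Jun 13).
Add 6 hours 30 minutes layover in Cordova Station → 7:47 AM UTC.
Add 3 hours 50 minutes leg 3 → 11:37 AM UTC.
Lord Howe Island is UTC+10:30, so local arrival = 11:37 AM + 10:30 = 10:07 PM on Jun 13.

10:07 PM on June 13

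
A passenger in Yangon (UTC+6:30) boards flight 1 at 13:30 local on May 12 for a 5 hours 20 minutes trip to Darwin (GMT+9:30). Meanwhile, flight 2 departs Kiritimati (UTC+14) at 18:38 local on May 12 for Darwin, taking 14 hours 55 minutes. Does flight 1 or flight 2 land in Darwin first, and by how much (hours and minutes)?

Flight 1 in UTC: 13:30 − 6:30 = 07:00 on May 12.
+5 hours 20 minutes → arrive 12:20 UTC on May 12.
Flight 2 in UTC: 18:38 − 14:00 = 04:38 on May 12.
+14 hours 55 minutes → arrive 19:33 UTC on May 12.
Flight 1 lands earlier by 7 hours 13 minutes.

the first, by 7 hours 13 minutes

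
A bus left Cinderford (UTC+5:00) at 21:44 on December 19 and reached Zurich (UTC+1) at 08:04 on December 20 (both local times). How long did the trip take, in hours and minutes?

Departure in UTC: 21:44 − 5:00 = 16:44 on Dec 19.
Arrival in UTC: 08:04 − 1:00 = 07:04 on Dec 20.
Elapsed = 07:04 − 16:44 (+1 day) = 14 hours 20 minutes.

14 hours 20 minutes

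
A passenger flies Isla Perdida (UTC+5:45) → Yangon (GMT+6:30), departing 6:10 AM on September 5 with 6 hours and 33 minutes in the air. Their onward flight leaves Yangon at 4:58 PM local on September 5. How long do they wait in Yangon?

3 hours 30 minutes

Convert departure to UTC: 6:10 AM − 5:45 = 12:25 AM UTC on Sep 5.
Add 6 hours 33 minutes flight time → 6:58 AM UTC.
Yangon is UTC+6:30, so local arrival = 6:58 AM + 6:30 = 1:28 PM on Sep 5.
Layover = 4:58 PM − 1:28 PM = 3 hours 30 minutes.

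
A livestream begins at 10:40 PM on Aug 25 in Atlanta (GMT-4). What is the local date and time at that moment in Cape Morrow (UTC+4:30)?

7:10 AM on August 26

In UTC: 10:40 PM + 4:00 = 2:40 AM on Aug 26.
Cape Morrow is UTC+4:30: 2:40 AM + 4:30 = 7:10 AM on Aug 26.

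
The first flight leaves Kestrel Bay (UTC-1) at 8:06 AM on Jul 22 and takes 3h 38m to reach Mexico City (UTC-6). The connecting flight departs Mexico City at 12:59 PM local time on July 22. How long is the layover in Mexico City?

Convert departure to UTC: 8:06 AM + 1:00 = 9:06 AM UTC on Jul 22.
Add 3 hours 38 minutes flight time → 12:44 PM UTC.
Mexico City is UTC−6:00, so local arrival = 12:44 PM − 6:00 = 6:44 AM on Jul 22.
Layover = 12:59 PM − 6:44 AM = 6 hours 15 minutes.

6 hours 15 minutes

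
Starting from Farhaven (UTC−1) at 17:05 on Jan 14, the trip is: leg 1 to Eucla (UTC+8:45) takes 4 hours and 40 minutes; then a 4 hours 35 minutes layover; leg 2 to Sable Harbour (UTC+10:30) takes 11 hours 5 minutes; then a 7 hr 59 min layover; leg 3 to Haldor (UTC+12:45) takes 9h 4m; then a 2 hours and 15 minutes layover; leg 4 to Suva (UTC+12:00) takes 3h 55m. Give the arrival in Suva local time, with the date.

Convert departure to UTC: 17:05 + 1:00 = 18:05 UTC on Jan 14.
Add 4 hours 40 minutes leg 1 → 22:45 UTC.
Add 4 hours 35 minutes layover in Eucla → 03:20 UTC (Jan 15).
Add 11 hours 5 minutes leg 2 → 14:25 UTC.
Add 7 hours 59 minutes layover in Sable Harbour → 22:24 UTC.
Add 9 hours 4 minutes leg 3 → 07:28 UTC (Jan 16).
Add 2 hours 15 minutes layover in Haldor → 09:43 UTC.
Add 3 hours 55 minutes leg 4 → 13:38 UTC.
Suva is UTC+12:00, so local arrival = 13:38 + 12:00 = 01:38 on Jan 17.

01:38 on January 17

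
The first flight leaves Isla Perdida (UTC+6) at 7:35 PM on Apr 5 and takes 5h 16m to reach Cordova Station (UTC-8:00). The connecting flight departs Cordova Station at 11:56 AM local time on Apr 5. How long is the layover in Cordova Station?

1 hour 5 minutes

Convert departure to UTC: 7:35 PM − 6:00 = 1:35 PM UTC on Apr 5.
Add 5 hours 16 minutes flight time → 6:51 PM UTC.
Cordova Station is UTC−8:00, so local arrival = 6:51 PM − 8:00 = 10:51 AM on Apr 5.
Layover = 11:56 AM − 10:51 AM = 1 hour 5 minutes.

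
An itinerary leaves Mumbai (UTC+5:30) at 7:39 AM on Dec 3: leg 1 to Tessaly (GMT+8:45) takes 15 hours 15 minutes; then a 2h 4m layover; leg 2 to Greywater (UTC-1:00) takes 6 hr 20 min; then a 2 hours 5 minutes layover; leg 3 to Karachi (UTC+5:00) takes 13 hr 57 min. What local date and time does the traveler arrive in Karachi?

Convert departure to UTC: 7:39 AM − 5:30 = 2:09 AM UTC on Dec 3.
Add 15 hours and 15 minutes leg 1 → 5:24 PM UTC.
Add 2 hours and 4 minutes layover in Tessaly → 7:28 PM UTC.
Add 6 hours 20 minutes leg 2 → 1:48 AM UTC (Dec 4).
Add 2 hours and 5 minutes layover in Greywater → 3:53 AM UTC.
Add 13 hours and 57 minutes leg 3 → 5:50 PM UTC.
Karachi is UTC+5:00, so local arrival = 5:50 PM + 5:00 = 10:50 PM on Dec 4.

10:50 PM on Dec 4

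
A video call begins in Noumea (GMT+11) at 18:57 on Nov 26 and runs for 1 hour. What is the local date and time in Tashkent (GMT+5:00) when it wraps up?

13:57 on Nov 26

Convert start to UTC: 18:57 − 11:00 = 07:57 UTC on Nov 26.
Add 1 hour duration → 08:57 UTC.
Tashkent is UTC+5:00, so local end time = 08:57 + 5:00 = 13:57 on Nov 26.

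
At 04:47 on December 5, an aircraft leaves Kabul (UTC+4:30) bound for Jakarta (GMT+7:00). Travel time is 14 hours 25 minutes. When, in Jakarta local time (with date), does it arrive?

21:42 on Dec 5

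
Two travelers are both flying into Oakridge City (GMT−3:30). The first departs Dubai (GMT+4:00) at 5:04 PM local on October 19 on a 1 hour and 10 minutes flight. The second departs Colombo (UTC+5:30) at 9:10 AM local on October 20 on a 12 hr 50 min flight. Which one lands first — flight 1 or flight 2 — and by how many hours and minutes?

the first, by 26 hours 16 minutes

Flight 1 in UTC: 5:04 PM − 4:00 = 1:04 PM on Oct 19.
+1 hour 10 minutes → arrive 2:14 PM UTC on Oct 19.
Flight 2 in UTC: 9:10 AM − 5:30 = 3:40 AM on Oct 20.
+12 hours 50 minutes → arrive 4:30 PM UTC on Oct 20.
Flight 1 lands earlier by 26 hours 16 minutes.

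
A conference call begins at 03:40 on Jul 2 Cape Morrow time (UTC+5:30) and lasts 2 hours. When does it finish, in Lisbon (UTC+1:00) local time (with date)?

Convert start to UTC: 03:40 − 5:30 = 22:10 UTC on Jul 1.
Add 2 hours duration → 00:10 UTC (Jul 2).
Lisbon is UTC+1:00, so local end time = 00:10 + 1:00 = 01:10 on Jul 2.

01:10 on Jul 2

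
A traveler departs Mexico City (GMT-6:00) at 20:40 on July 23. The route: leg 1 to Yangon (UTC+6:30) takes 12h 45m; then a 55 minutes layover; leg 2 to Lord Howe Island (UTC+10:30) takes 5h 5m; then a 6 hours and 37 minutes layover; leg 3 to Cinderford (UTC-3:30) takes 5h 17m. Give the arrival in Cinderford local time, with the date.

Convert departure to UTC: 20:40 + 6:00 = 02:40 UTC on Jul 24.
Add 12 hours and 45 minutes leg 1 → 15:25 UTC.
Add 55 minutes layover in Yangon → 16:20 UTC.
Add 5 hours 5 minutes leg 2 → 21:25 UTC.
Add 6 hours 37 minutes layover in Lord Howe Island → 04:02 UTC (Jul 25).
Add 5 hours and 17 minutes leg 3 → 09:19 UTC.
Cinderford is UTC−3:30, so local arrival = 09:19 − 3:30 = 05:49 on Jul 25.

05:49 on Jul 25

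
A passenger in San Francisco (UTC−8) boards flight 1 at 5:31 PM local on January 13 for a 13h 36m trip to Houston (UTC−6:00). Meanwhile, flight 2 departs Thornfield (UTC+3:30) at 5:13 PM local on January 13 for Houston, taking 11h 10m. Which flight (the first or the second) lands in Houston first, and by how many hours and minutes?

the second, by 14 hours 14 minutes

Flight 1 in UTC: 5:31 PM + 8:00 = 1:31 AM on Jan 14.
+13 hours and 36 minutes → arrive 3:07 PM UTC on Jan 14.
Flight 2 in UTC: 5:13 PM − 3:30 = 1:43 PM on Jan 13.
+11 hours 10 minutes → arrive 12:53 AM UTC on Jan 14.
Flight 2 lands earlier by 14 hours 14 minutes.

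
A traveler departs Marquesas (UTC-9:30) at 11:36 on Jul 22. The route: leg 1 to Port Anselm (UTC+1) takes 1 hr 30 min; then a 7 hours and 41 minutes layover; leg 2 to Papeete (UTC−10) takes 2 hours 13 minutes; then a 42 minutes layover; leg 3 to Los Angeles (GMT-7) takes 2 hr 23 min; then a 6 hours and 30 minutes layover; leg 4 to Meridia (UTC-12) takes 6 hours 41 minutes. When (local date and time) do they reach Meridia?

12:46 on July 23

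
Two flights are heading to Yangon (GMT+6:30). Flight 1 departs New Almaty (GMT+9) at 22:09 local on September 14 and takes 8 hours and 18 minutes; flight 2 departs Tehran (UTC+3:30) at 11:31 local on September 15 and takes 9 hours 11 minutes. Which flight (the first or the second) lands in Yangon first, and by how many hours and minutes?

the first, by 19 hours 45 minutes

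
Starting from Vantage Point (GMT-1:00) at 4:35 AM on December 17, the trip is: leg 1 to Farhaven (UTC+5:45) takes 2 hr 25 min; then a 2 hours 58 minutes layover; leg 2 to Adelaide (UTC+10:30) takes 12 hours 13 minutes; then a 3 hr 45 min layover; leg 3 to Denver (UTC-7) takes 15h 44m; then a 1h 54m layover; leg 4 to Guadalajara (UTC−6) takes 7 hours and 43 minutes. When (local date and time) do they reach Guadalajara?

10:17 PM on December 18

Convert departure to UTC: 4:35 AM + 1:00 = 5:35 AM UTC on Dec 17.
Add 2 hours and 25 minutes leg 1 → 8:00 AM UTC.
Add 2 hours and 58 minutes layover in Farhaven → 10:58 AM UTC.
Add 12 hours and 13 minutes leg 2 → 11:11 PM UTC.
Add 3 hours and 45 minutes layover in Adelaide → 2:56 AM UTC (Dec 18).
Add 15 hours 44 minutes leg 3 → 6:40 PM UTC.
Add 1 hour 54 minutes layover in Denver → 8:34 PM UTC.
Add 7 hours 43 minutes leg 4 → 4:17 AM UTC (Dec 19).
Guadalajara is UTC−6:00, so local arrival = 4:17 AM − 6:00 = 10:17 PM on Dec 18.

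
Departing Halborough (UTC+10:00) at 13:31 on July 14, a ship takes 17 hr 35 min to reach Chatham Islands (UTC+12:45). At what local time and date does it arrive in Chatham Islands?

09:51 on Jul 15

Convert departure to UTC: 13:31 − 10:00 = 03:31 UTC on Jul 14.
Add 17 hours and 35 minutes travel time → 21:06 UTC.
Chatham Islands is UTC+12:45, so local arrival = 21:06 + 12:45 = 09:51 on Jul 15.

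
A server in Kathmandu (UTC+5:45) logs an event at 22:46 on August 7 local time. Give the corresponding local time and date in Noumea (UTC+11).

04:01 on August 8

Noumea is 5:15 ahead of Kathmandu.
Shift by the zone difference: 22:46 + 5:15 = 04:01 on Aug 8 in Noumea.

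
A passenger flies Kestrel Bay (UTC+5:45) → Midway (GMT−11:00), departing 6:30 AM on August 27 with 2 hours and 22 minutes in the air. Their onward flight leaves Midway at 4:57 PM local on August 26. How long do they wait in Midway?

Convert departure to UTC: 6:30 AM − 5:45 = 12:45 AM UTC on Aug 27.
Add 2 hours 22 minutes flight time → 3:07 AM UTC.
Midway is UTC−11:00, so local arrival = 3:07 AM − 11:00 = 4:07 PM on Aug 26.
Layover = 4:57 PM − 4:07 PM = 50 minutes.

50 minutes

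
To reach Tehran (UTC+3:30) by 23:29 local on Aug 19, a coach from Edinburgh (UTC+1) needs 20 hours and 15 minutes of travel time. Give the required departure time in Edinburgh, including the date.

00:44 on Aug 19

Target arrival in UTC: 23:29 − 3:30 = 19:59 on Aug 19.
Subtract 20 hours and 15 minutes → departure 23:44 UTC on Aug 18.
Edinburgh is UTC+1:00: 23:44 + 1:00 = 00:44 on Aug 19.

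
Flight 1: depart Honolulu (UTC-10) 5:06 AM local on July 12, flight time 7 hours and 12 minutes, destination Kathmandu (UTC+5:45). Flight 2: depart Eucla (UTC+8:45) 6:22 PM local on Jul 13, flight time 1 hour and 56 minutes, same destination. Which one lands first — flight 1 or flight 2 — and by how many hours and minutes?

Flight 1 in UTC: 5:06 AM + 10:00 = 3:06 PM on Jul 12.
+7 hours 12 minutes → arrive 10:18 PM UTC on Jul 12.
Flight 2 in UTC: 6:22 PM − 8:45 = 9:37 AM on Jul 13.
+1 hour and 56 minutes → arrive 11:33 AM UTC on Jul 13.
Flight 1 lands earlier by 13 hours 15 minutes.

the first, by 13 hours 15 minutes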